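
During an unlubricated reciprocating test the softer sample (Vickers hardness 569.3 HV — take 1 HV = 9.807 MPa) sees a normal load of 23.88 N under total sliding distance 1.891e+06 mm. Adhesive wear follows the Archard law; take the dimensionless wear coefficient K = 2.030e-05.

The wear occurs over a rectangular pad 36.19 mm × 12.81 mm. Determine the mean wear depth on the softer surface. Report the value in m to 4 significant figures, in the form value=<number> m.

value=3.542e-07 m

Intermediates are printed rounded. Each operation runs at exact precision, and a lone final rounding, at four significant digits.
Distance covered L = 1.891e+06 mm = 1891 m.
Hardness H = 569.3 HV × 9.807 MPa/HV = 5583 MPa = 5.583e+09 Pa.
Pad sides 36.19 mm × 12.81 mm = 0.03619 m × 0.01281 m. Contact area A = 0.03619 m × 0.01281 m = 4.636e-04 m².
As SI base values: W = 23.88 N, H = 5.583e+09 Pa, K = 2.030e-05.
Archard relation: V = K·W·L/H = 2.030e-05 · 23.88 · 1891 / 5.583e+09 = 1.642e-10 m³.
Average depth h = V/A = 1.642e-10 / 4.636e-04 = 3.542e-07 m.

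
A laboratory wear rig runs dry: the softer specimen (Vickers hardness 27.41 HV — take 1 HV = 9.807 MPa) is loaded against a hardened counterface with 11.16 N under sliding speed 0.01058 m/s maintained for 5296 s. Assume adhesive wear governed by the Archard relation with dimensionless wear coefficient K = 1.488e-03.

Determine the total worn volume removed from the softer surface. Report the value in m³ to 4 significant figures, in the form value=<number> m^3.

value=3.461e-09 m^3

All arithmetic maintains full precision, and shown intermediates are rounded, and a lone final rounding, at four significant figures.
Convert: The distance L = v·t = 0.01058 m/s × 5296 s = 56.03 m.
Convert: Hardness H = 27.41 HV × 9.807 MPa/HV = 268.8 MPa = 2.688e+08 Pa.
Collected in SI base units: W = 11.16 N, H = 2.688e+08 Pa, K = 1.488e-03.
By Archard's law, V = K·W·L/H = 1.488e-03 · 11.16 · 56.03 / 2.688e+08 = 3.461e-09 m³.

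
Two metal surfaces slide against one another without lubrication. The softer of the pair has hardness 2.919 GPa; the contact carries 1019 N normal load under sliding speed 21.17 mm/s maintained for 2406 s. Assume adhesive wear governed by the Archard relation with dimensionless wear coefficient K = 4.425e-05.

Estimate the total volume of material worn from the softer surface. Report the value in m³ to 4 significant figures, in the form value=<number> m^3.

Each operation carries full precision; the intermediates are printed rounded; one final rounding, at 4 significant figures.
Sliding speed v = 21.17 mm/s = 0.02117 m/s. The distance L = v·t = 0.02117 m/s × 2406 s = 50.94 m.
Hardness H = 2.919 GPa = 2.919e+09 Pa.
Working in SI base units: W = 1019 N, H = 2.919e+09 Pa, K = 4.425e-05.
The Archard volume V = K·W·L/H = 4.425e-05 · 1019 · 50.94 / 2.919e+09 = 7.868e-10 m³.

value=7.868e-10 m^3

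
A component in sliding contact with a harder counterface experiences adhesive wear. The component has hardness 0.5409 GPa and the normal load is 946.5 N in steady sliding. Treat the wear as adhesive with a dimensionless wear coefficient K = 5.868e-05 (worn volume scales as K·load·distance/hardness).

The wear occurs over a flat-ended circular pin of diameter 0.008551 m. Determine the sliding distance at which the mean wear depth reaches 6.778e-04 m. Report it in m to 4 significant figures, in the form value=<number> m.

value=379.1 m

Every step runs at exact precision; intermediates are printed rounded — one final rounding to 4 significant figures.
Hardness H = 0.5409 GPa = 5.409e+08 Pa.
Contact area A = π·d²/4 = π·(0.008551 m)²/4 = 5.743e-05 m².
In SI base units: W = 946.5 N, H = 5.409e+08 Pa, K = 5.868e-05.
At the depth limit, V_lim = h_lim·A = 6.778e-04 · 5.743e-05 = 3.892e-08 m³.
Sliding life L = V_lim·H/(K·W) = 3.892e-08 · 5.409e+08 / (5.868e-05 · 946.5) = 379.1 m.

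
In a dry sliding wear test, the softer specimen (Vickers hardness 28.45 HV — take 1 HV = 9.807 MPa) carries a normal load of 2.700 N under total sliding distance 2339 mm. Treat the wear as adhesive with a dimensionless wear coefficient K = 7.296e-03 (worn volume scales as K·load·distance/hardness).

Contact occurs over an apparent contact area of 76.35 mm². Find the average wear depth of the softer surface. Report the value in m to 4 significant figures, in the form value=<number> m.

The computation keeps exact precision. The intermediates appear rounded — a single final rounding: four significant digits.
Convert: Sliding distance L = 2339 mm = 2.339 m.
Convert: Hardness H = 28.45 HV × 9.807 MPa/HV = 279.0 MPa = 2.790e+08 Pa.
Convert: Contact area A = 76.35 mm² = 7.635e-05 m².
Restated in SI base units: W = 2.700 N, H = 2.790e+08 Pa, K = 7.296e-03.
Wear volume V = K·W·L/H = 7.296e-03 · 2.700 · 2.339 / 2.790e+08 = 1.651e-10 m³.
Depth of wear h = V/A = 1.651e-10 / 7.635e-05 = 2.163e-06 m.

value=2.163e-06 m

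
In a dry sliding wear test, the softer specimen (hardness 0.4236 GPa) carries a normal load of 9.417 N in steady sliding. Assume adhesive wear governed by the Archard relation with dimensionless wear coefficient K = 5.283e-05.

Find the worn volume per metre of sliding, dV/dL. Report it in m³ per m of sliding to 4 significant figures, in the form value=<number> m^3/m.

Intermediate values are displayed rounded — all working math holds exact precision, and a lone final rounding to 4 significant figures.
Hardness H = 0.4236 GPa = 4.236e+08 Pa.
SI base units throughout: W = 9.417 N, H = 4.236e+08 Pa, K = 5.283e-05.
Volumetric rate dV/dL = K·W/H, per unit distance: 5.283e-05 · 9.417 / 4.236e+08 = 1.174e-12 m³/m.

value=1.174e-12 m^3/m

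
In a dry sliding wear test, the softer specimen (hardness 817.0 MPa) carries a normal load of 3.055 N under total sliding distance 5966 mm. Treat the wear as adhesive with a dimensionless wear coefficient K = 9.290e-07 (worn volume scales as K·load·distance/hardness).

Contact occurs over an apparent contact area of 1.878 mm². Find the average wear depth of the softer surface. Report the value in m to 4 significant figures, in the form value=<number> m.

value=1.104e-08 m

All working math maintains full float precision, and intermediate values are printed rounded — a single final rounding, at 4 significant figures.
Convert: Sliding distance L = 5966 mm = 5.966 m.
Convert: Hardness H = 817.0 MPa = 8.170e+08 Pa.
Convert: Contact area A = 1.878 mm² = 1.878e-06 m².
SI base units throughout: W = 3.055 N, H = 8.170e+08 Pa, K = 9.290e-07.
By Archard's law, V = K·W·L/H = 9.290e-07 · 3.055 · 5.966 / 8.170e+08 = 2.072e-14 m³.
Average depth h = V/A = 2.072e-14 / 1.878e-06 = 1.104e-08 m.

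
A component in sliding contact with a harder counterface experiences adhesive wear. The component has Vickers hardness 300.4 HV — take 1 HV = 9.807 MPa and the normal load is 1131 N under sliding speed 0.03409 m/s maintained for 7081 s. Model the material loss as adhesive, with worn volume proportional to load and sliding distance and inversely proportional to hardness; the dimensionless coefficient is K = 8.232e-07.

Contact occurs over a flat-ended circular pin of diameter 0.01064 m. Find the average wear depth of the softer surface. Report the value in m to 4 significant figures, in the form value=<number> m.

All arithmetic keeps full precision; quoted intermediates are rounded, and one last rounding, at 4 significant digits.
Path length L = v·t = 0.03409 m/s × 7081 s = 241.4 m.
Hardness H = 300.4 HV × 9.807 MPa/HV = 2946 MPa = 2.946e+09 Pa.
Contact area A = π·d²/4 = π·(0.01064 m)²/4 = 8.891e-05 m².
As SI base values: W = 1131 N, H = 2.946e+09 Pa, K = 8.232e-07.
Wear volume V = K·W·L/H = 8.232e-07 · 1131 · 241.4 / 2.946e+09 = 7.629e-11 m³.
Mean depth h = V/A = 7.629e-11 / 8.891e-05 = 8.580e-07 m.

value=8.580e-07 m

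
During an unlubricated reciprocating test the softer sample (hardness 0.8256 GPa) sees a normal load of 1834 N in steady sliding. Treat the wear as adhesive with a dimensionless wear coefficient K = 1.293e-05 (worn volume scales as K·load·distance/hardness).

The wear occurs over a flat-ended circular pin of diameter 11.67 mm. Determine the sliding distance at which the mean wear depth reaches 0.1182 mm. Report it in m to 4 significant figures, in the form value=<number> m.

Shown intermediates are rounded, and the computation keeps full float precision; rounded once at the end, at 4 significant figures.
Hardness H = 0.8256 GPa = 8.256e+08 Pa.
Pin diameter d = 11.67 mm = 0.01167 m. Contact area A = π·d²/4 = π·(0.01167 m)²/4 = 1.070e-04 m².
Depth limit h_lim = 0.1182 mm = 1.182e-04 m.
Collected in SI base units: W = 1834 N, H = 8.256e+08 Pa, K = 1.293e-05.
At the depth limit, V_lim = h_lim·A = 1.182e-04 · 1.070e-04 = 1.264e-08 m³.
Inverting, life L = V_lim·H/(K·W) = 1.264e-08 · 8.256e+08 / (1.293e-05 · 1834) = 440.2 m.

value=440.2 m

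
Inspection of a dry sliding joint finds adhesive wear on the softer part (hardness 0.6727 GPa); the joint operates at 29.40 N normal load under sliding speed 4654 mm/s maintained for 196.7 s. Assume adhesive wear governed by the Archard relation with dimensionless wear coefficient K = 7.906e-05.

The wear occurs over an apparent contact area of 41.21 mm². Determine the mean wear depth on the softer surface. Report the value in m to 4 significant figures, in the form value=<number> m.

value=7.676e-05 m

All working math runs at exact precision. Intermediate values are displayed rounded. Rounded once at the end, at 4 significant figures.
Sliding speed v = 4654 mm/s = 4.654 m/s. Total distance L = v·t = 4.654 m/s × 196.7 s = 915.4 m.
Hardness H = 0.6727 GPa = 6.727e+08 Pa.
Contact area A = 41.21 mm² = 4.121e-05 m².
Restated in SI base units: W = 29.40 N, H = 6.727e+08 Pa, K = 7.906e-05.
By Archard's law, V = K·W·L/H = 7.906e-05 · 29.40 · 915.4 / 6.727e+08 = 3.163e-09 m³.
Average depth h = V/A = 3.163e-09 / 4.121e-05 = 7.676e-05 m.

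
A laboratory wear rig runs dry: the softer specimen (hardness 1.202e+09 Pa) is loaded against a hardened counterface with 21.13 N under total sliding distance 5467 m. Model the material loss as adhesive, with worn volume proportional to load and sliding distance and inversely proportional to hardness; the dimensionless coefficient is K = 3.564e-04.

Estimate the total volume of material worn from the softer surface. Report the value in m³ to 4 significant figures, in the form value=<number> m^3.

value=3.425e-08 m^3

All arithmetic runs at full float precision. Intermediate values are printed rounded, and a single final rounding to 4 significant figures.
Restated in SI base units: W = 21.13 N, H = 1.202e+09 Pa, K = 3.564e-04.
Apply Archard: V = K·W·L/H = 3.564e-04 · 21.13 · 5467 / 1.202e+09 = 3.425e-08 m³.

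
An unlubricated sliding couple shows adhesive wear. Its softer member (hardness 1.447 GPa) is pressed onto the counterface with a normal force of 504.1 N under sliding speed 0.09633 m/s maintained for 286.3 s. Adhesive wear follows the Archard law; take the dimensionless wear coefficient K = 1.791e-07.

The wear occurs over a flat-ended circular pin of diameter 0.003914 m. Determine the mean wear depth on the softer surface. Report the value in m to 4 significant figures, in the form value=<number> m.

value=1.430e-07 m

Intermediates are printed rounded; every step keeps full float precision. Rounded once at the end: four significant figures.
Convert: Sliding distance L = v·t = 0.09633 m/s × 286.3 s = 27.58 m.
Convert: Hardness H = 1.447 GPa = 1.447e+09 Pa.
Convert: Contact area A = π·d²/4 = π·(0.003914 m)²/4 = 1.203e-05 m².
Working in SI base units: W = 504.1 N, H = 1.447e+09 Pa, K = 1.791e-07.
By Archard's law, V = K·W·L/H = 1.791e-07 · 504.1 · 27.58 / 1.447e+09 = 1.721e-12 m³.
Depth h = V/A = 1.721e-12 / 1.203e-05 = 1.430e-07 m.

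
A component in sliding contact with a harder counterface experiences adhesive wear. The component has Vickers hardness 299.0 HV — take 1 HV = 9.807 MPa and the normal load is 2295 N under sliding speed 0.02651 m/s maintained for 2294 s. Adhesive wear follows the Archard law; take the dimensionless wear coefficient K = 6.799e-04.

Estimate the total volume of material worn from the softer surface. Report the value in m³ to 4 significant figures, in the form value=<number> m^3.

value=3.236e-08 m^3

The intermediates are shown rounded — all working math runs at full precision, and rounded just once: 4 significant digits.
Distance L = v·t = 0.02651 m/s × 2294 s = 60.81 m.
Hardness H = 299.0 HV × 9.807 MPa/HV = 2932 MPa = 2.932e+09 Pa.
In SI base units, W = 2295 N, H = 2.932e+09 Pa, K = 6.799e-04.
Worn volume V = K·W·L/H = 6.799e-04 · 2295 · 60.81 / 2.932e+09 = 3.236e-08 m³.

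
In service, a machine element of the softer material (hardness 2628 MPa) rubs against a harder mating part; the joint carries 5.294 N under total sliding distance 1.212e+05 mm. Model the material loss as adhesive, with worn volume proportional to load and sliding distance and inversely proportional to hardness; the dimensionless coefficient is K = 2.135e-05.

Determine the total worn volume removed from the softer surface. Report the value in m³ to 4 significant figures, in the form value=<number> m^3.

value=5.213e-12 m^3

Shown intermediates are rounded, and all arithmetic keeps full precision — one last rounding, at four significant digits.
Sliding distance L = 1.212e+05 mm = 121.2 m.
Hardness H = 2628 MPa = 2.628e+09 Pa.
As SI base values: W = 5.294 N, H = 2.628e+09 Pa, K = 2.135e-05.
Archard volume V = K·W·L/H = 2.135e-05 · 5.294 · 121.2 / 2.628e+09 = 5.213e-12 m³.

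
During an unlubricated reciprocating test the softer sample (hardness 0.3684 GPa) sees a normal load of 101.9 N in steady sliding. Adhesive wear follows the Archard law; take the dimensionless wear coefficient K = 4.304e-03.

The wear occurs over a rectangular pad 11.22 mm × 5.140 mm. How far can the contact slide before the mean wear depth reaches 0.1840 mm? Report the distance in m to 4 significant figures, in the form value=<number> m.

All working math holds full precision, and intermediate values are displayed rounded; rounded once at the end, at four significant figures.
Convert: Hardness H = 0.3684 GPa = 3.684e+08 Pa.
Convert: Pad sides 11.22 mm × 5.140 mm = 0.01122 m × 0.005140 m. Contact area A = 0.01122 m × 0.005140 m = 5.767e-05 m².
Convert: Depth limit h_lim = 0.1840 mm = 1.840e-04 m.
Restated in SI base units: W = 101.9 N, H = 3.684e+08 Pa, K = 4.304e-03.
At the depth limit, V_lim = h_lim·A = 1.840e-04 · 5.767e-05 = 1.061e-08 m³.
So the life L = V_lim·H/(K·W) = 1.061e-08 · 3.684e+08 / (4.304e-03 · 101.9) = 8.913 m.

value=8.913 m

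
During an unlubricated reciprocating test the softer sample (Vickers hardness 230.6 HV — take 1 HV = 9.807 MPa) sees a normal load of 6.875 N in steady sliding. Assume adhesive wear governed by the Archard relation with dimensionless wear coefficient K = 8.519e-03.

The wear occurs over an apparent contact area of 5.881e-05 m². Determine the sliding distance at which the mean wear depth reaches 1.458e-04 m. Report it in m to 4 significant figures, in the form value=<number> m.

value=331.1 m

All working math holds full float precision; intermediate values are displayed rounded — a single final rounding: four significant figures.
Convert: Hardness H = 230.6 HV × 9.807 MPa/HV = 2261 MPa = 2.261e+09 Pa.
SI base units throughout: W = 6.875 N, H = 2.261e+09 Pa, K = 8.519e-03.
Permissible volume V_lim = h_lim·A = 1.458e-04 · 5.881e-05 = 8.574e-09 m³.
Thus life L = V_lim·H/(K·W) = 8.574e-09 · 2.261e+09 / (8.519e-03 · 6.875) = 331.1 m.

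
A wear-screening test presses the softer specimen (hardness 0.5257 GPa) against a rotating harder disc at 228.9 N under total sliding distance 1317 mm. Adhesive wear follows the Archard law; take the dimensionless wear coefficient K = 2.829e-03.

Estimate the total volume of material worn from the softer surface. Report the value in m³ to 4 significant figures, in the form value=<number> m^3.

value=1.622e-09 m^3

Shown intermediates are rounded. The computation carries full float precision; a lone final rounding: four significant digits.
Convert: Distance covered L = 1317 mm = 1.317 m.
Convert: Hardness H = 0.5257 GPa = 5.257e+08 Pa.
As SI base values: W = 228.9 N, H = 5.257e+08 Pa, K = 2.829e-03.
Worn volume V = K·W·L/H = 2.829e-03 · 228.9 · 1.317 / 5.257e+08 = 1.622e-09 m³.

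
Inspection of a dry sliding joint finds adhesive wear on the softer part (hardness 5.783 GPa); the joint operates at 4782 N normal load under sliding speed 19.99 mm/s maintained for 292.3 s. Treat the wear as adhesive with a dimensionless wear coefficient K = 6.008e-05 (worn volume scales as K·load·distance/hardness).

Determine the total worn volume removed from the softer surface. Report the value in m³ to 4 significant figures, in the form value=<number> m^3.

value=2.903e-10 m^3

All working math carries exact precision; intermediates are displayed rounded, and one last rounding, at four significant figures.
Sliding speed v = 19.99 mm/s = 0.01999 m/s. Sliding distance L = v·t = 0.01999 m/s × 292.3 s = 5.843 m.
Hardness H = 5.783 GPa = 5.783e+09 Pa.
In SI base units, W = 4782 N, H = 5.783e+09 Pa, K = 6.008e-05.
Wear volume V = K·W·L/H = 6.008e-05 · 4782 · 5.843 / 5.783e+09 = 2.903e-10 m³.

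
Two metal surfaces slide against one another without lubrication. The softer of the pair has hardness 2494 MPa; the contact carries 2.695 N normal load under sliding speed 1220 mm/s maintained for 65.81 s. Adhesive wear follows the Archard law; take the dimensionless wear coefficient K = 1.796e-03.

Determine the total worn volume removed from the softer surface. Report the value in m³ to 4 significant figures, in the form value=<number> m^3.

Intermediates appear rounded. The computation keeps exact precision; one final rounding to four significant digits.
Convert: Sliding speed v = 1220 mm/s = 1.220 m/s. Distance covered L = v·t = 1.220 m/s × 65.81 s = 80.29 m.
Convert: Hardness H = 2494 MPa = 2.494e+09 Pa.
Restated in SI base units: W = 2.695 N, H = 2.494e+09 Pa, K = 1.796e-03.
Archard relation: V = K·W·L/H = 1.796e-03 · 2.695 · 80.29 / 2.494e+09 = 1.558e-10 m³.

value=1.558e-10 m^3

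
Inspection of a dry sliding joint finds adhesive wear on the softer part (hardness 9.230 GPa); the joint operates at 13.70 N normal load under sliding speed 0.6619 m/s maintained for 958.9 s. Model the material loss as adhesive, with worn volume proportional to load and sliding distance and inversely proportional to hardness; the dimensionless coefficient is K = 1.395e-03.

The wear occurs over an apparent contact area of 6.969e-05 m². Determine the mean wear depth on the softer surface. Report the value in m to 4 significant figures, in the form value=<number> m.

Intermediates are displayed rounded; all arithmetic keeps exact precision. Rounded just once: 4 significant digits.
The distance L = v·t = 0.6619 m/s × 958.9 s = 634.7 m.
Hardness H = 9.230 GPa = 9.230e+09 Pa.
Collected in SI base units: W = 13.70 N, H = 9.230e+09 Pa, K = 1.395e-03.
Worn volume V = K·W·L/H = 1.395e-03 · 13.70 · 634.7 / 9.230e+09 = 1.314e-09 m³.
Average depth h = V/A = 1.314e-09 / 6.969e-05 = 1.886e-05 m.

value=1.886e-05 m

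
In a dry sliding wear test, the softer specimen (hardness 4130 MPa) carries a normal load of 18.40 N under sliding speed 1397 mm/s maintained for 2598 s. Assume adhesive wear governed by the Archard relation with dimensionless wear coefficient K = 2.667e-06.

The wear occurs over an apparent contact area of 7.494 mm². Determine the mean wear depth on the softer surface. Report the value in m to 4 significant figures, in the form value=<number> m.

All working math maintains full float precision, and intermediate values appear rounded, and rounded just once to 4 significant digits.
Sliding speed v = 1397 mm/s = 1.397 m/s. Sliding distance L = v·t = 1.397 m/s × 2598 s = 3629 m.
Hardness H = 4130 MPa = 4.130e+09 Pa.
Contact area A = 7.494 mm² = 7.494e-06 m².
SI base units throughout: W = 18.40 N, H = 4.130e+09 Pa, K = 2.667e-06.
Archard volume V = K·W·L/H = 2.667e-06 · 18.40 · 3629 / 4.130e+09 = 4.312e-11 m³.
Depth h = V/A = 4.312e-11 / 7.494e-06 = 5.755e-06 m.

value=5.755e-06 m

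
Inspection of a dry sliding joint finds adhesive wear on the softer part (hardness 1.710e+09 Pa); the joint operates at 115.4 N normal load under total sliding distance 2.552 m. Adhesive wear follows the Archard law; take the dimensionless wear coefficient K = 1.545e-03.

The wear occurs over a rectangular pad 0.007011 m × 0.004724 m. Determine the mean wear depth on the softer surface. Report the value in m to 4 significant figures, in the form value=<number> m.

The intermediates are printed rounded; every step runs at full float precision — one last rounding: four significant digits.
Convert: Contact area A = 0.007011 m × 0.004724 m = 3.312e-05 m².
Working in SI base units: W = 115.4 N, H = 1.710e+09 Pa, K = 1.545e-03.
By Archard's law, V = K·W·L/H = 1.545e-03 · 115.4 · 2.552 / 1.710e+09 = 2.661e-10 m³.
Mean depth h = V/A = 2.661e-10 / 3.312e-05 = 8.034e-06 m.

value=8.034e-06 m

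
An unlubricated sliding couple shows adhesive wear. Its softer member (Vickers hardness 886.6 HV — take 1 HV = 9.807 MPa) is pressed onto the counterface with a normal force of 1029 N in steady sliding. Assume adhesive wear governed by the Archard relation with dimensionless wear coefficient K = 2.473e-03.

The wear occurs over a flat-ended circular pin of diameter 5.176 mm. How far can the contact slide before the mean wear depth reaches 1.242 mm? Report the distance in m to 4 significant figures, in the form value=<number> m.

value=89.29 m

The computation carries full precision — intermediate values are printed rounded — rounded just once to 4 significant digits.
Hardness H = 886.6 HV × 9.807 MPa/HV = 8695 MPa = 8.695e+09 Pa.
Pin diameter d = 5.176 mm = 0.005176 m. Contact area A = π·d²/4 = π·(0.005176 m)²/4 = 2.104e-05 m².
Depth limit h_lim = 1.242 mm = 0.001242 m.
In SI base units: W = 1029 N, H = 8.695e+09 Pa, K = 2.473e-03.
Permissible volume V_lim = h_lim·A = 0.001242 · 2.104e-05 = 2.613e-08 m³.
Inverting, life L = V_lim·H/(K·W) = 2.613e-08 · 8.695e+09 / (2.473e-03 · 1029) = 89.29 m.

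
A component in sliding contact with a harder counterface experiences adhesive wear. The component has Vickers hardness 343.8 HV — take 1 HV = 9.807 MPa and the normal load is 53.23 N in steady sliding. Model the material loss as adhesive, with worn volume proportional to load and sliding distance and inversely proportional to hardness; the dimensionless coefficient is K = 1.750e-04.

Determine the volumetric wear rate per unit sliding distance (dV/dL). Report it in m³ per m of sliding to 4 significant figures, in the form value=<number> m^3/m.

Intermediates appear rounded, and the computation runs at full float precision — one final rounding, at 4 significant figures.
Hardness H = 343.8 HV × 9.807 MPa/HV = 3372 MPa = 3.372e+09 Pa.
Working in SI base units: W = 53.23 N, H = 3.372e+09 Pa, K = 1.750e-04.
Wear rate dV/dL = K·W/H, per unit distance: 1.750e-04 · 53.23 / 3.372e+09 = 2.763e-12 m³/m.

value=2.763e-12 m^3/m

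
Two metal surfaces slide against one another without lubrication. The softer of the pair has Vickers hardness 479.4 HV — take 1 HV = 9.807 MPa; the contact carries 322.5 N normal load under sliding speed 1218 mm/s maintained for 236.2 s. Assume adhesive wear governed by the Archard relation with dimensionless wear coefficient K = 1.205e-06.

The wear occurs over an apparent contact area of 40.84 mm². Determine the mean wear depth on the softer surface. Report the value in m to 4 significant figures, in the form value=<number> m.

value=5.823e-07 m

Every step keeps exact precision, and displayed values are rounded; one final rounding to four significant digits.
Sliding speed v = 1218 mm/s = 1.218 m/s. The distance L = v·t = 1.218 m/s × 236.2 s = 287.7 m.
Hardness H = 479.4 HV × 9.807 MPa/HV = 4701 MPa = 4.701e+09 Pa.
Contact area A = 40.84 mm² = 4.084e-05 m².
In SI base units, W = 322.5 N, H = 4.701e+09 Pa, K = 1.205e-06.
Worn volume V = K·W·L/H = 1.205e-06 · 322.5 · 287.7 / 4.701e+09 = 2.378e-11 m³.
Mean wear depth h = V/A = 2.378e-11 / 4.084e-05 = 5.823e-07 m.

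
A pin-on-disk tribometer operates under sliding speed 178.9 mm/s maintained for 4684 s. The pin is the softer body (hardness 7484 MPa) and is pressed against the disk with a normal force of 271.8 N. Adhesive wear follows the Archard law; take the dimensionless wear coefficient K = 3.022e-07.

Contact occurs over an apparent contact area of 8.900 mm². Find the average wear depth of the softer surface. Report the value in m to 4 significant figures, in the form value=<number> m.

value=1.033e-06 m

Intermediates are shown rounded — every step carries full float precision, and rounded just once to 4 significant digits.
Sliding speed v = 178.9 mm/s = 0.1789 m/s. Path length L = v·t = 0.1789 m/s × 4684 s = 838.0 m.
Hardness H = 7484 MPa = 7.484e+09 Pa.
Contact area A = 8.900 mm² = 8.900e-06 m².
SI base units throughout: W = 271.8 N, H = 7.484e+09 Pa, K = 3.022e-07.
Wear volume V = K·W·L/H = 3.022e-07 · 271.8 · 838.0 / 7.484e+09 = 9.197e-12 m³.
Depth h = V/A = 9.197e-12 / 8.900e-06 = 1.033e-06 m.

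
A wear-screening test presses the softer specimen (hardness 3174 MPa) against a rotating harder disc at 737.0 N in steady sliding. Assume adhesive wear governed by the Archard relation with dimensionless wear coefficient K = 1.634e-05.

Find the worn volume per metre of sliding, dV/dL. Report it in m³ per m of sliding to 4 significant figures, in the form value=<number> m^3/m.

value=3.794e-12 m^3/m

All working math keeps full precision, and intermediates are displayed rounded. Rounded just once: four significant figures.
Hardness H = 3174 MPa = 3.174e+09 Pa.
As SI base values: W = 737.0 N, H = 3.174e+09 Pa, K = 1.634e-05.
The wear rate dV/dL = K·W/H: 1.634e-05 · 737.0 / 3.174e+09 = 3.794e-12 m³/m.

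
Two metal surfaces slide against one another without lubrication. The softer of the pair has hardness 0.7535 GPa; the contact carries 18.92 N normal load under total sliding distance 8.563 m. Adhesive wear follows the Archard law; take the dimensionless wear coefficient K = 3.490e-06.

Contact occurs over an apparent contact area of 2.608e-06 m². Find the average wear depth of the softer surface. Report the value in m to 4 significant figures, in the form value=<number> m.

value=2.877e-07 m

Intermediate values are displayed rounded; all arithmetic runs at exact precision. Rounded just once: 4 significant figures.
Hardness H = 0.7535 GPa = 7.535e+08 Pa.
Working in SI base units: W = 18.92 N, H = 7.535e+08 Pa, K = 3.490e-06.
Worn volume V = K·W·L/H = 3.490e-06 · 18.92 · 8.563 / 7.535e+08 = 7.504e-13 m³.
Mean depth h = V/A = 7.504e-13 / 2.608e-06 = 2.877e-07 m.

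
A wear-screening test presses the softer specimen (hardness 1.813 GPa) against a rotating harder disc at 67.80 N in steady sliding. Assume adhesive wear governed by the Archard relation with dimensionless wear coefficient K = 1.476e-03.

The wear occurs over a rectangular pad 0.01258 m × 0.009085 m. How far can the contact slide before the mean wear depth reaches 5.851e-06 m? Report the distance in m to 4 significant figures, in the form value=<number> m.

value=12.11 m

All arithmetic keeps full precision, and the intermediates are shown rounded, and one last rounding, at 4 significant digits.
Hardness H = 1.813 GPa = 1.813e+09 Pa.
Contact area A = 0.01258 m × 0.009085 m = 1.143e-04 m².
In SI base units, W = 67.80 N, H = 1.813e+09 Pa, K = 1.476e-03.
Permissible volume V_lim = h_lim·A = 5.851e-06 · 1.143e-04 = 6.687e-10 m³.
Sliding life L = V_lim·H/(K·W) = 6.687e-10 · 1.813e+09 / (1.476e-03 · 67.80) = 12.11 m.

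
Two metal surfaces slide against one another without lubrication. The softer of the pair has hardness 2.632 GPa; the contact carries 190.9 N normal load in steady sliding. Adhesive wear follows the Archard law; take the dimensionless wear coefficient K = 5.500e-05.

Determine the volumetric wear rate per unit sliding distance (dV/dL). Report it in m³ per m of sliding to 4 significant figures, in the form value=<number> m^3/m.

value=3.989e-12 m^3/m

The algebra runs at full precision, and the intermediates are shown rounded, and one last rounding, at 4 significant figures.
Convert: Hardness H = 2.632 GPa = 2.632e+09 Pa.
Collected in SI base units: W = 190.9 N, H = 2.632e+09 Pa, K = 5.500e-05.
The wear rate dV/dL = K·W/H (independent of L): 5.500e-05 · 190.9 / 2.632e+09 = 3.989e-12 m³/m.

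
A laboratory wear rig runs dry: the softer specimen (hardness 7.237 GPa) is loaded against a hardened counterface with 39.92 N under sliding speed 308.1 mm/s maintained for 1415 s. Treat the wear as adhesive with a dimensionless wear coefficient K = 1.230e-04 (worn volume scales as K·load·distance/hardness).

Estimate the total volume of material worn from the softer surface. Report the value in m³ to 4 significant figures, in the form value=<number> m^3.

value=2.958e-10 m^3

The algebra keeps full precision. Quoted intermediates are rounded; a single final rounding to 4 significant digits.
Convert: Sliding speed v = 308.1 mm/s = 0.3081 m/s. Total distance L = v·t = 0.3081 m/s × 1415 s = 436.0 m.
Convert: Hardness H = 7.237 GPa = 7.237e+09 Pa.
In SI base units, W = 39.92 N, H = 7.237e+09 Pa, K = 1.230e-04.
Archard volume V = K·W·L/H = 1.230e-04 · 39.92 · 436.0 / 7.237e+09 = 2.958e-10 m³.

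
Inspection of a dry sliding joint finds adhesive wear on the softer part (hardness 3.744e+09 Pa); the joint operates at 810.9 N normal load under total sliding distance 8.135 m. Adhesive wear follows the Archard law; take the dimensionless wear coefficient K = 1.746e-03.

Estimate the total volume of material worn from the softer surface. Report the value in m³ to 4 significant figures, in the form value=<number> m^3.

value=3.076e-09 m^3

Intermediates are shown rounded; the computation carries exact precision, and one last rounding: 4 significant digits.
Collected in SI base units: W = 810.9 N, H = 3.744e+09 Pa, K = 1.746e-03.
By Archard's law, V = K·W·L/H = 1.746e-03 · 810.9 · 8.135 / 3.744e+09 = 3.076e-09 m³.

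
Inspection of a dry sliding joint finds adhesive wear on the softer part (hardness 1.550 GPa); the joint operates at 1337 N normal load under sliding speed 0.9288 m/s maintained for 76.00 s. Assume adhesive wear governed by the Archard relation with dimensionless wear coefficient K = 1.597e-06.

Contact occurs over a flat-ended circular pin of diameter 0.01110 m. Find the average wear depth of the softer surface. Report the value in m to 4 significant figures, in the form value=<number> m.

Intermediate values are displayed rounded. The computation runs at exact precision — rounded once at the end: four significant figures.
The distance L = v·t = 0.9288 m/s × 76.00 s = 70.59 m.
Hardness H = 1.550 GPa = 1.550e+09 Pa.
Contact area A = π·d²/4 = π·(0.01110 m)²/4 = 9.677e-05 m².
Restated in SI base units: W = 1337 N, H = 1.550e+09 Pa, K = 1.597e-06.
Archard relation: V = K·W·L/H = 1.597e-06 · 1337 · 70.59 / 1.550e+09 = 9.724e-11 m³.
Depth of wear h = V/A = 9.724e-11 / 9.677e-05 = 1.005e-06 m.

value=1.005e-06 m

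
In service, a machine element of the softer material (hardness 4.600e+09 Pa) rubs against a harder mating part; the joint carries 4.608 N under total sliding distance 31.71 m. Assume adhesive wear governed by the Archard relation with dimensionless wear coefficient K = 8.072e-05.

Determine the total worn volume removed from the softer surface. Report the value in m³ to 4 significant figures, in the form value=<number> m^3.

value=2.564e-12 m^3

The intermediates are displayed rounded; the algebra runs at full precision. Rounded once at the end: 4 significant digits.
In SI base units, W = 4.608 N, H = 4.600e+09 Pa, K = 8.072e-05.
By Archard's law, V = K·W·L/H = 8.072e-05 · 4.608 · 31.71 / 4.600e+09 = 2.564e-12 m³.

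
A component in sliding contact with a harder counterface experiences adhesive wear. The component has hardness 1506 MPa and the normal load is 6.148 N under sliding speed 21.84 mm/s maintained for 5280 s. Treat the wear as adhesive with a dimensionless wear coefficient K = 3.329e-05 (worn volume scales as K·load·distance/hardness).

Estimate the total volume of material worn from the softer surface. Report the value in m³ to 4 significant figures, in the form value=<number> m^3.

value=1.567e-11 m^3

Printed values are rounded — all working math carries full float precision, and one last rounding to 4 significant figures.
Sliding speed v = 21.84 mm/s = 0.02184 m/s. The distance L = v·t = 0.02184 m/s × 5280 s = 115.3 m.
Hardness H = 1506 MPa = 1.506e+09 Pa.
Restated in SI base units: W = 6.148 N, H = 1.506e+09 Pa, K = 3.329e-05.
Apply Archard: V = K·W·L/H = 3.329e-05 · 6.148 · 115.3 / 1.506e+09 = 1.567e-11 m³.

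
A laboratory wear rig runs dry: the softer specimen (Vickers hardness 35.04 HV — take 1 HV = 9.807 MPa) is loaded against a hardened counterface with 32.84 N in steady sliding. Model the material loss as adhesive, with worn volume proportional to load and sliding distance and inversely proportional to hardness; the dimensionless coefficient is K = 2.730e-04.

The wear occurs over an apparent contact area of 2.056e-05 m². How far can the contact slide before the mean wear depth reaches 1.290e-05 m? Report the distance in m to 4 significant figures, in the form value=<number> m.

value=10.17 m

Each operation keeps full precision. Printed values are rounded; one final rounding, at four significant digits.
Hardness H = 35.04 HV × 9.807 MPa/HV = 343.6 MPa = 3.436e+08 Pa.
Collected in SI base units: W = 32.84 N, H = 3.436e+08 Pa, K = 2.730e-04.
Wearable volume V_lim = h_lim·A = 1.290e-05 · 2.056e-05 = 2.652e-10 m³.
Inverting, life L = V_lim·H/(K·W) = 2.652e-10 · 3.436e+08 / (2.730e-04 · 32.84) = 10.17 m.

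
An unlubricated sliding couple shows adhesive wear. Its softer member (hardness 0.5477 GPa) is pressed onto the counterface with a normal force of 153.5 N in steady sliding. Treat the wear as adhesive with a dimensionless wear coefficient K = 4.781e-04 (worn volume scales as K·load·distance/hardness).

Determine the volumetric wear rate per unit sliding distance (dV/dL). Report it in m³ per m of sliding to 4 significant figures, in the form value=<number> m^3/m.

value=1.340e-10 m^3/m

Intermediate values appear rounded, and all working math keeps full precision; rounded just once to 4 significant digits.
Convert: Hardness H = 0.5477 GPa = 5.477e+08 Pa.
Expressed in SI base units: W = 153.5 N, H = 5.477e+08 Pa, K = 4.781e-04.
Rate of wear dV/dL = K·W/H: 4.781e-04 · 153.5 / 5.477e+08 = 1.340e-10 m³/m.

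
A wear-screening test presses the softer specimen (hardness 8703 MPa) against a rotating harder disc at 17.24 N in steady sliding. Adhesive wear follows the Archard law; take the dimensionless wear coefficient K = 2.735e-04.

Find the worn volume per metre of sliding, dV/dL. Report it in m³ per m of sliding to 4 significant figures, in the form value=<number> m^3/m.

Intermediates are displayed rounded, and the computation holds full precision; rounded just once, at four significant figures.
Hardness H = 8703 MPa = 8.703e+09 Pa.
SI base units throughout: W = 17.24 N, H = 8.703e+09 Pa, K = 2.735e-04.
Rate of wear dV/dL = K·W/H: 2.735e-04 · 17.24 / 8.703e+09 = 5.418e-13 m³/m.

value=5.418e-13 m^3/m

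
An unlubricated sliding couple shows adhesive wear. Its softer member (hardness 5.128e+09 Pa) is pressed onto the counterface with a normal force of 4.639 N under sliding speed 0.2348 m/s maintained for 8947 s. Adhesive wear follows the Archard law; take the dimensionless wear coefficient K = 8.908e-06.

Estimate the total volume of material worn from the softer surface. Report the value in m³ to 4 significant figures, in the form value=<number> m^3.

Each operation holds full float precision, and shown intermediates are rounded, and rounded once at the end to 4 significant figures.
The distance L = v·t = 0.2348 m/s × 8947 s = 2101 m.
In SI base units, W = 4.639 N, H = 5.128e+09 Pa, K = 8.908e-06.
Wear volume V = K·W·L/H = 8.908e-06 · 4.639 · 2101 / 5.128e+09 = 1.693e-11 m³.

value=1.693e-11 m^3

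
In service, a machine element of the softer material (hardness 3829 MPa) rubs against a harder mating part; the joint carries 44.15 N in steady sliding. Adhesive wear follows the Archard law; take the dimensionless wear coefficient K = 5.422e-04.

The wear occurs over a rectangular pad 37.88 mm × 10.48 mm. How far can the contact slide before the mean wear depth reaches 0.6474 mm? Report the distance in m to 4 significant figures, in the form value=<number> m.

value=4.111e+04 m

The computation carries full precision — displayed values are rounded — one last rounding to 4 significant digits.
Convert: Hardness H = 3829 MPa = 3.829e+09 Pa.
Convert: Pad sides 37.88 mm × 10.48 mm = 0.03788 m × 0.01048 m. Contact area A = 0.03788 m × 0.01048 m = 3.970e-04 m².
Convert: Depth limit h_lim = 0.6474 mm = 6.474e-04 m.
Collected in SI base units: W = 44.15 N, H = 3.829e+09 Pa, K = 5.422e-04.
Permissible volume V_lim = h_lim·A = 6.474e-04 · 3.970e-04 = 2.570e-07 m³.
Sliding life L = V_lim·H/(K·W) = 2.570e-07 · 3.829e+09 / (5.422e-04 · 44.15) = 4.111e+04 m.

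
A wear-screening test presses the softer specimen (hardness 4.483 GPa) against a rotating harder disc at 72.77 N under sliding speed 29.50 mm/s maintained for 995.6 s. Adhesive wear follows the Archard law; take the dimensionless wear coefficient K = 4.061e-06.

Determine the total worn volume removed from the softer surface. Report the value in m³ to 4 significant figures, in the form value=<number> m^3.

value=1.936e-12 m^3

All working math runs at full float precision. The intermediates appear rounded; one last rounding: four significant digits.
Convert: Sliding speed v = 29.50 mm/s = 0.02950 m/s. The distance L = v·t = 0.02950 m/s × 995.6 s = 29.37 m.
Convert: Hardness H = 4.483 GPa = 4.483e+09 Pa.
As SI base values: W = 72.77 N, H = 4.483e+09 Pa, K = 4.061e-06.
The Archard volume V = K·W·L/H = 4.061e-06 · 72.77 · 29.37 / 4.483e+09 = 1.936e-12 m³.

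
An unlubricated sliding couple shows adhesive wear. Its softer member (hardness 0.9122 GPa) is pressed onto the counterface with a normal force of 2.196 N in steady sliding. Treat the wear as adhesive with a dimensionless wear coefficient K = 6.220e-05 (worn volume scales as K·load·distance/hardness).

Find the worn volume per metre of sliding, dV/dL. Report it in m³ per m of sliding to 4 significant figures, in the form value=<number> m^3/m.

The computation keeps full precision, and printed values are rounded. Rounded once at the end: 4 significant figures.
Convert: Hardness H = 0.9122 GPa = 9.122e+08 Pa.
Restated in SI base units: W = 2.196 N, H = 9.122e+08 Pa, K = 6.220e-05.
Wear rate dV/dL = K·W/H, so: 6.220e-05 · 2.196 / 9.122e+08 = 1.497e-13 m³/m.

value=1.497e-13 m^3/m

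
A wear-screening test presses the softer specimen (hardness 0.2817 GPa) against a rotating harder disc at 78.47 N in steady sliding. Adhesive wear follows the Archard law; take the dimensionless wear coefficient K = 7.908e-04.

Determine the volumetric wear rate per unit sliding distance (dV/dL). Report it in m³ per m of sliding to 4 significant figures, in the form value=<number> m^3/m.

value=2.203e-10 m^3/m

The algebra holds full precision — intermediates are shown rounded, and rounded once at the end, at 4 significant digits.
Convert: Hardness H = 0.2817 GPa = 2.817e+08 Pa.
SI base units throughout: W = 78.47 N, H = 2.817e+08 Pa, K = 7.908e-04.
Rate of wear dV/dL = K·W/H — distance-free: 7.908e-04 · 78.47 / 2.817e+08 = 2.203e-10 m³/m.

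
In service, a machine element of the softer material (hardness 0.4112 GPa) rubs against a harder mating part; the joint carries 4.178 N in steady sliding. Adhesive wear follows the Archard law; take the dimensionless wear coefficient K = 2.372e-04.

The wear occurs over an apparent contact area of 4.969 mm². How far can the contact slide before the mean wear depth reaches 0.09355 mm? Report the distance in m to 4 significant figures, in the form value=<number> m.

value=192.9 m

The intermediates are displayed rounded, and all working math maintains full precision, and one last rounding, at 4 significant figures.
Hardness H = 0.4112 GPa = 4.112e+08 Pa.
Contact area A = 4.969 mm² = 4.969e-06 m².
Depth limit h_lim = 0.09355 mm = 9.355e-05 m.
Collected in SI base units: W = 4.178 N, H = 4.112e+08 Pa, K = 2.372e-04.
Wearable volume V_lim = h_lim·A = 9.355e-05 · 4.969e-06 = 4.648e-10 m³.
So the life L = V_lim·H/(K·W) = 4.648e-10 · 4.112e+08 / (2.372e-04 · 4.178) = 192.9 m.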